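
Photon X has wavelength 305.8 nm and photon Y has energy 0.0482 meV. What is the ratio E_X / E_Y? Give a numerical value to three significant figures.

E_X = 6.496e-19 J (from wavelength = 305.8 nm, via E = hc/λ).
E_Y = 7.722e-24 J (from energy = 0.0482 meV, via E given directly).
Ratio = 6.496e-19 / 7.722e-24 = 8.41e4.

8.41e4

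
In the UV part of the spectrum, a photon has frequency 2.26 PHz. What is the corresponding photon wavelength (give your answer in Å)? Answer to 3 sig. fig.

(c = 2.99792458 × 10^8 m/s.)
First convert: f = 2.26 PHz = 2.26 × 10^15 Hz.
For a photon λ = c/f, so λ = 1.327 × 10^-7 m.
Converting to Å: λ = 1327 Å ≈ 1330 Å.

1330 Å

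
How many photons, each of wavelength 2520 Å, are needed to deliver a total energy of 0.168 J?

2.13e17 photons

Per-photon energy: E = 7.883e-19 J (from wavelength = 2520 Å).
N = E_total / E_photon = 0.168 J / 7.883e-19 J = 2.13e17.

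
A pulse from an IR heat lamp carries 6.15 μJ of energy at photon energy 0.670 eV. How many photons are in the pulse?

Per-photon energy: E = 1.073 × 10^-19 J (from energy = 0.670 eV).
N = E_total / E_photon = 6.15 × 10^-6 J / 1.073 × 10^-19 J = 5.73 × 10^13.

5.73 × 10^13 photons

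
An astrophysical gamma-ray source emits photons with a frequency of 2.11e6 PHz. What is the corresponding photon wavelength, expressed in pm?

Use c = 2.99792458e8 m/s.
Convert to SI: f = 2.11e6 PHz = 2.11e21 Hz.
Since λ = c/f for a photon, λ = 1.421e-13 m.
Converting to pm: λ = 0.1421 pm ≈ 0.142 pm.

0.142 pm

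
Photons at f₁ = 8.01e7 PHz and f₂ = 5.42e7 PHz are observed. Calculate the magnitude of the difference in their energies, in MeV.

Using E = hf: E₁ = 5.307e-11 J, E₂ = 3.591e-11 J.
|ΔE| = |5.307e-11 − 3.591e-11| = 1.72e-11 J = 107 MeV.

107 MeV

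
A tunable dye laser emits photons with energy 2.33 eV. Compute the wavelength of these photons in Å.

5320 Å

(h = 6.62607015e-34 J·s, c = 2.99792458e8 m/s, 1 eV = 1.602176634e-19 J.)
Convert to SI: E = 2.33 eV = 3.7331e-19 J.
The photon relation is λ = hc/E, giving λ = 5.321e-7 m.
Converting to Å: λ = 5321 Å ≈ 5320 Å.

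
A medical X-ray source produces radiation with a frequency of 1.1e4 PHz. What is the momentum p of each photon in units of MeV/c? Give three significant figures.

0.0455 MeV/c

(h = 6.62607015e-34 J·s, c = 2.99792458e8 m/s, 1 eV = 1.602176634e-19 J.)
Convert to SI: f = 1.1e4 PHz = 1.1e19 Hz.
For a photon p = hf/c, so p = 2.431e-23 kg·m/s.
Converting to MeV/c: p = 0.04549 MeV/c ≈ 0.0455 MeV/c.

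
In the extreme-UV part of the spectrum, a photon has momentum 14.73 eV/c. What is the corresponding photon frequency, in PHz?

3.56 PHz

In SI units: p = 14.73 eV/c = 7.8721 × 10^-27 kg·m/s.
Since f = pc/h for a photon, f = 3.562 × 10^15 Hz.
Converting to PHz: f = 3.562 PHz ≈ 3.56 PHz.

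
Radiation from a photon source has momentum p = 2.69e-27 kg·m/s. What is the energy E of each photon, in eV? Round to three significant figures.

5.03 eV

Take c = 2.99792458e8 m/s, 1 eV = 1.602176634e-19 J.
The photon relation is E = pc, giving E = 8.064e-19 J.
Converting to eV: E = 5.033 eV ≈ 5.03 eV.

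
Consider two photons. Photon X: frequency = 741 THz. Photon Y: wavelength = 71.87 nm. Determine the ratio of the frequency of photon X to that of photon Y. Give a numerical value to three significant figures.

0.178

f_X = 7.410 × 10^14 Hz (from frequency = 741 THz, via f given directly).
f_Y = 4.171 × 10^15 Hz (from wavelength = 71.87 nm, via f = c/λ).
Ratio = 7.410 × 10^14 / 4.171 × 10^15 = 0.178.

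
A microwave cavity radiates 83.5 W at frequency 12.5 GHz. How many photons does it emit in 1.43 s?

1.44 × 10^25 photons

Total energy: E_total = P·t = 83.5 × 1.43 = 119.4 J.
Per-photon energy: E = 8.283 × 10^-24 J.
N = E_total / E_photon = 1.44 × 10^25.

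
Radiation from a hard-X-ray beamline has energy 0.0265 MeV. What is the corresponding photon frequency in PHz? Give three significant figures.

First convert: E = 0.0265 MeV = 4.2458e-15 J.
Since f = E/h for a photon, f = 6.408e18 Hz.
Converting to PHz: f = 6408 PHz ≈ 6410 PHz.

6410 PHz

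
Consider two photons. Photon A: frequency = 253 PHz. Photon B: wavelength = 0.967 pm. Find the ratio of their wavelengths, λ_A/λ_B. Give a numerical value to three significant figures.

λ_A = 1.185e-9 m (from frequency = 253 PHz, via λ = c/f).
λ_B = 9.670e-13 m (from wavelength = 0.967 pm, via λ given directly).
Ratio = 1.185e-9 / 9.670e-13 = 1230.

1230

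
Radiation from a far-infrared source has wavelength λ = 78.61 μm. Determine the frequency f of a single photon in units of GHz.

(c = 2.99792458e8 m/s.)
In SI units: λ = 78.61 μm = 7.861e-5 m.
Apply f = c/λ: f = 3.814e12 Hz.
Converting to GHz: f = 3814 GHz ≈ 3810 GHz.

3810 GHz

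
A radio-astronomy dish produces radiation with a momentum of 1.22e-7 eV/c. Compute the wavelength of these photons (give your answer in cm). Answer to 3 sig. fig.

1020 cm

First convert: p = 1.22e-7 eV/c = 6.5200e-35 kg·m/s.
Since λ = h/p for a photon, λ = 10.16 m.
Converting to cm: λ = 1016 cm ≈ 1020 cm.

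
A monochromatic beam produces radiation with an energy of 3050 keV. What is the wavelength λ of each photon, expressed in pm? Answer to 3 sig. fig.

0.407 pm

First convert: E = 3050 keV = 4.8866e-13 J.
Apply λ = hc/E: λ = 4.065e-13 m.
Converting to pm: λ = 0.4065 pm ≈ 0.407 pm.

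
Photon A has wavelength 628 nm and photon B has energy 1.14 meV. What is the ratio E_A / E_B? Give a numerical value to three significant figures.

1730

E_A = 3.163 × 10^-19 J (from wavelength = 628 nm, via E = hc/λ).
E_B = 1.826 × 10^-22 J (from energy = 1.14 meV, via E given directly).
Ratio = 3.163 × 10^-19 / 1.826 × 10^-22 = 1730.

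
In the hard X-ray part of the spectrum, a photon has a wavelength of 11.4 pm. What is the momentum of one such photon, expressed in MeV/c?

(h = 6.62607015 × 10^-34 J·s, c = 2.99792458 × 10^8 m/s, 1 eV = 1.602176634 × 10^-19 J.)
Convert to SI: λ = 11.4 pm = 1.14 × 10^-11 m.
For a photon p = h/λ, so p = 5.812 × 10^-23 kg·m/s.
Converting to MeV/c: p = 0.1088 MeV/c ≈ 0.109 MeV/c.

0.109 MeV/c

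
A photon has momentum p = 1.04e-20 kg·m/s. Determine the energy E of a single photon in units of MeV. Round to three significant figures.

19.5 MeV

Since E = pc for a photon, E = 3.118e-12 J.
Converting to MeV: E = 19.46 MeV ≈ 19.5 MeV.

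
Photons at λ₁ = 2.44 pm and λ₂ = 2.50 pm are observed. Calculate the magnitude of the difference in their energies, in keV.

12.2 keV

Using E = hc/λ: E₁ = 8.141 × 10^-14 J, E₂ = 7.946 × 10^-14 J.
|ΔE| = |8.141 × 10^-14 − 7.946 × 10^-14| = 1.95 × 10^-15 J = 12.2 keV.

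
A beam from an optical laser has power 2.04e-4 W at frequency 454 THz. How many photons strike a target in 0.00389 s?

Total energy: E_total = P·t = 2.04e-4 × 0.00389 = 7.936e-7 J.
Per-photon energy: E = 3.008e-19 J.
N = E_total / E_photon = 2.64e12.

2.64e12 photons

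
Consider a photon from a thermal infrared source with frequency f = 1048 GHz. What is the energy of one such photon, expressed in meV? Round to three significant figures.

4.33 meV

Convert to SI: f = 1048 GHz = 1.048e12 Hz.
For a photon E = hf, so E = 6.944e-22 J.
Converting to meV: E = 4.334 meV ≈ 4.33 meV.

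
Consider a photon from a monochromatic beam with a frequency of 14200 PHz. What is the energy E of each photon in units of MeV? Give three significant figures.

0.0587 MeV

Take h = 6.62607015e-34 J·s, 1 eV = 1.602176634e-19 J.
First convert: f = 14200 PHz = 1.42e19 Hz.
The photon relation is E = hf, giving E = 9.409e-15 J.
Converting to MeV: E = 0.05873 MeV ≈ 0.0587 MeV.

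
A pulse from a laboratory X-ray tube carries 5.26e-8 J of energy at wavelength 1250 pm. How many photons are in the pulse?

Per-photon energy: E = 1.589e-16 J (from wavelength = 1250 pm).
N = E_total / E_photon = 5.26e-8 J / 1.589e-16 J = 3.31e8.

3.31e8 photons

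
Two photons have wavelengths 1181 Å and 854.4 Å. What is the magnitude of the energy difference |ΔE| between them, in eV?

4.01 eV

Using E = hc/λ: E₁ = 1.6820 × 10^-18 J, E₂ = 2.3250 × 10^-18 J.
|ΔE| = |1.6820 × 10^-18 − 2.3250 × 10^-18| = 6.43 × 10^-19 J = 4.01 eV.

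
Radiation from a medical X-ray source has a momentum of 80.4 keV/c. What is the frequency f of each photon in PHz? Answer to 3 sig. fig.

1.94e4 PHz

Take h = 6.62607015e-34 J·s, c = 2.99792458e8 m/s, 1 eV = 1.602176634e-19 J.
Convert to SI: p = 80.4 keV/c = 4.2968e-23 kg·m/s.
Since f = pc/h for a photon, f = 1.944e19 Hz.
Converting to PHz: f = 19440 PHz ≈ 1.94e4 PHz.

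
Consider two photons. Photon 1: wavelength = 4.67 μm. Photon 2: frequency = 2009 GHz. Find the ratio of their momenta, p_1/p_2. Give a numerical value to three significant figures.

32.0

p_1 = 1.419 × 10^-28 kg·m/s (from wavelength = 4.67 μm, via p = h/λ).
p_2 = 4.440 × 10^-30 kg·m/s (from frequency = 2009 GHz, via p = hf/c).
Ratio = 1.419 × 10^-28 / 4.440 × 10^-30 = 32.0.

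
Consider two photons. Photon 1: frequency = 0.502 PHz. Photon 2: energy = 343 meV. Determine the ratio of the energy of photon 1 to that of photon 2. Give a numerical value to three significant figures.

E_1 = 3.326e-19 J (from frequency = 0.502 PHz, via E = hf).
E_2 = 5.495e-20 J (from energy = 343 meV, via E given directly).
Ratio = 3.326e-19 / 5.495e-20 = 6.05.

6.05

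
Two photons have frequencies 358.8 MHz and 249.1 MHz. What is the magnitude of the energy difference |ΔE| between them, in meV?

4.54 × 10^-4 meV

Using E = hf: E₁ = 2.3774 × 10^-25 J, E₂ = 1.6506 × 10^-25 J.
|ΔE| = |2.3774 × 10^-25 − 1.6506 × 10^-25| = 7.27 × 10^-26 J = 4.54 × 10^-4 meV.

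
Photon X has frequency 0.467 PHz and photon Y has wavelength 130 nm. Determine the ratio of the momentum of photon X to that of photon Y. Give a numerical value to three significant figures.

0.203

p_X = 1.032e-27 kg·m/s (from frequency = 0.467 PHz, via p = hf/c).
p_Y = 5.097e-27 kg·m/s (from wavelength = 130 nm, via p = h/λ).
Ratio = 1.032e-27 / 5.097e-27 = 0.203.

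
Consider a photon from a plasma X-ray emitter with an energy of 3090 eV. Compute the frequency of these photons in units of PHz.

747 PHz

(h = 6.62607015e-34 J·s, 1 eV = 1.602176634e-19 J.)
First convert: E = 3090 eV = 4.9507e-16 J.
For a photon f = E/h, so f = 7.472e17 Hz.
Converting to PHz: f = 747.2 PHz ≈ 747 PHz.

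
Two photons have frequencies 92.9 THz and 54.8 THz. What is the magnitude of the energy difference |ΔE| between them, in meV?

158 meV

Using E = hf: E₁ = 6.156 × 10^-20 J, E₂ = 3.631 × 10^-20 J.
|ΔE| = |6.156 × 10^-20 − 3.631 × 10^-20| = 2.52 × 10^-20 J = 158 meV.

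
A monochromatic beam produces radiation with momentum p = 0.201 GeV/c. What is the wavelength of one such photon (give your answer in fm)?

Take h = 6.62607015 × 10^-34 J·s, c = 2.99792458 × 10^8 m/s, 1 eV = 1.602176634 × 10^-19 J.
In SI units: p = 0.201 GeV/c = 1.0742 × 10^-19 kg·m/s.
The photon relation is λ = h/p, giving λ = 6.168 × 10^-15 m.
Converting to fm: λ = 6.168 fm ≈ 6.17 fm.

6.17 fm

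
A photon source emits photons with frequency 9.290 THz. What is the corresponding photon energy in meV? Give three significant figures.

38.4 meV

Use h = 6.62607015e-34 J·s, 1 eV = 1.602176634e-19 J.
In SI units: f = 9.290 THz = 9.290e12 Hz.
For a photon E = hf, so E = 6.156e-21 J.
Converting to meV: E = 38.42 meV ≈ 38.4 meV.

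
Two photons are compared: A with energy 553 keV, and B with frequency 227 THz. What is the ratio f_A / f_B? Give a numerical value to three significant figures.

5.89e5

f_A = 1.337e20 Hz (from energy = 553 keV, via f = E/h).
f_B = 2.270e14 Hz (from frequency = 227 THz, via f given directly).
Ratio = 1.337e20 / 2.270e14 = 5.89e5.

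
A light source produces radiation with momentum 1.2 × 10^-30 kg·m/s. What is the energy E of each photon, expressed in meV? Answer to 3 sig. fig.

Take c = 2.99792458 × 10^8 m/s, 1 eV = 1.602176634 × 10^-19 J.
For a photon E = pc, so E = 3.598 × 10^-22 J.
Converting to meV: E = 2.245 meV ≈ 2.25 meV.

2.25 meV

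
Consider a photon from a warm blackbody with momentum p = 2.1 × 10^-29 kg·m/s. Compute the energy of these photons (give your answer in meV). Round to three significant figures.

Use c = 2.99792458 × 10^8 m/s, 1 eV = 1.602176634 × 10^-19 J.
Apply E = pc: E = 6.296 × 10^-21 J.
Converting to meV: E = 39.29 meV ≈ 39.3 meV.

39.3 meV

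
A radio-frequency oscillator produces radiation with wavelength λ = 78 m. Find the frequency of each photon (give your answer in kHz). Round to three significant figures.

3840 kHz

For a photon f = c/λ, so f = 3.843·10^6 Hz.
Converting to kHz: f = 3843 kHz ≈ 3840 kHz.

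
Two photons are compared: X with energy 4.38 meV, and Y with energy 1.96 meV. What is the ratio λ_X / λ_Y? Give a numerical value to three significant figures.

λ_X = 2.831e-4 m (from energy = 4.38 meV, via λ = hc/E).
λ_Y = 6.326e-4 m (from energy = 1.96 meV, via λ = hc/E).
Ratio = 2.831e-4 / 6.326e-4 = 0.447.

0.447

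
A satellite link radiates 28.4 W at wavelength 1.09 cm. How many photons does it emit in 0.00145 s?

2.26e21 photons

Total energy: E_total = P·t = 28.4 × 0.00145 = 0.04118 J.
Per-photon energy: E = 1.822e-23 J.
N = E_total / E_photon = 2.26e21.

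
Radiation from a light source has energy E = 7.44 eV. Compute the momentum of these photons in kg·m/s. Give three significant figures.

3.98 × 10^-27 kg·m/s

Convert to SI: E = 7.44 eV = 1.1920 × 10^-18 J.
For a photon p = E/c, so p = 3.976 × 10^-27 kg·m/s.
So p ≈ 3.98 × 10^-27 kg·m/s.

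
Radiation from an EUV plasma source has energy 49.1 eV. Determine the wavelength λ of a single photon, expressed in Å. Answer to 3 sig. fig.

First convert: E = 49.1 eV = 7.8667·10^-18 J.
For a photon λ = hc/E, so λ = 2.525·10^-8 m.
Converting to Å: λ = 252.5 Å ≈ 253 Å.

253 Å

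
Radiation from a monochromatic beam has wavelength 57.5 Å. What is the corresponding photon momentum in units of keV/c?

(h = 6.62607015·10^-34 J·s, c = 2.99792458·10^8 m/s, 1 eV = 1.602176634·10^-19 J.)
Convert to SI: λ = 57.5 Å = 5.75·10^-9 m.
Apply p = h/λ: p = 1.152·10^-25 kg·m/s.
Converting to keV/c: p = 0.2156 keV/c ≈ 0.216 keV/c.

0.216 keV/c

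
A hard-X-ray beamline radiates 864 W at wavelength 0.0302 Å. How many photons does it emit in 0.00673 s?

8.84e13 photons

Total energy: E_total = P·t = 864 × 0.00673 = 5.815 J.
Per-photon energy: E = 6.578e-14 J.
N = E_total / E_photon = 8.84e13.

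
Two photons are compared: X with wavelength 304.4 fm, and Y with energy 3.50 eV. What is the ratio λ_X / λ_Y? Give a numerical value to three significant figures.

8.59e-7

λ_X = 3.044e-13 m (from wavelength = 304.4 fm, via λ given directly).
λ_Y = 3.542e-7 m (from energy = 3.50 eV, via λ = hc/E).
Ratio = 3.044e-13 / 3.542e-7 = 8.59e-7.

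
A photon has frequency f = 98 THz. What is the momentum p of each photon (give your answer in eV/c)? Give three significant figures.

(h = 6.62607015 × 10^-34 J·s, c = 2.99792458 × 10^8 m/s, 1 eV = 1.602176634 × 10^-19 J.)
Convert to SI: f = 98 THz = 9.8 × 10^13 Hz.
For a photon p = hf/c, so p = 2.166 × 10^-28 kg·m/s.
Converting to eV/c: p = 0.4053 eV/c ≈ 0.405 eV/c.

0.405 eV/c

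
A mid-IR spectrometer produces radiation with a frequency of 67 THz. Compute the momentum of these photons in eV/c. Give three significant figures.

(h = 6.62607015 × 10^-34 J·s, c = 2.99792458 × 10^8 m/s, 1 eV = 1.602176634 × 10^-19 J.)
Convert to SI: f = 67 THz = 6.7 × 10^13 Hz.
Apply p = hf/c: p = 1.481 × 10^-28 kg·m/s.
Converting to eV/c: p = 0.2771 eV/c ≈ 0.277 eV/c.

0.277 eV/c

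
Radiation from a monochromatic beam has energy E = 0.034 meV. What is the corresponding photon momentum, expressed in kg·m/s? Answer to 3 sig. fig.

1.82 × 10^-32 kg·m/s

In SI units: E = 0.034 meV = 5.4474 × 10^-24 J.
Since p = E/c for a photon, p = 1.817 × 10^-32 kg·m/s.
So p ≈ 1.82 × 10^-32 kg·m/s.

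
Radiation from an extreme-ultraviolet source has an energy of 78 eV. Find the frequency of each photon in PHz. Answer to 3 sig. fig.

(h = 6.62607015 × 10^-34 J·s, 1 eV = 1.602176634 × 10^-19 J.)
Convert to SI: E = 78 eV = 1.2497 × 10^-17 J.
Since f = E/h for a photon, f = 1.886 × 10^16 Hz.
Converting to PHz: f = 18.86 PHz ≈ 18.9 PHz.

18.9 PHz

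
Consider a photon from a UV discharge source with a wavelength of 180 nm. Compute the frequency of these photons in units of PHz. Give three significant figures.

In SI units: λ = 180 nm = 1.80 × 10^-7 m.
Apply f = c/λ: f = 1.666 × 10^15 Hz.
Converting to PHz: f = 1.666 PHz ≈ 1.67 PHz.

1.67 PHz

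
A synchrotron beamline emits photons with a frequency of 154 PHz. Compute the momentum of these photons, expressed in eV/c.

637 eV/c

First convert: f = 154 PHz = 1.54·10^17 Hz.
Apply p = hf/c: p = 3.404·10^-25 kg·m/s.
Converting to eV/c: p = 636.9 eV/c ≈ 637 eV/c.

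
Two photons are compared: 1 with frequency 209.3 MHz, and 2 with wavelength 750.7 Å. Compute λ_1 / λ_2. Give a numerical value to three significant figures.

λ_1 = 1.432 m (from frequency = 209.3 MHz, via λ = c/f).
λ_2 = 7.507 × 10^-8 m (from wavelength = 750.7 Å, via λ given directly).
Ratio = 1.432 / 7.507 × 10^-8 = 1.91 × 10^7.

1.91 × 10^7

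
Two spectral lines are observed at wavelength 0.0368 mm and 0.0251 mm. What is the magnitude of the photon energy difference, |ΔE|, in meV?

15.7 meV

Using E = hc/λ: E₁ = 5.398e-21 J, E₂ = 7.914e-21 J.
|ΔE| = |5.398e-21 − 7.914e-21| = 2.52e-21 J = 15.7 meV.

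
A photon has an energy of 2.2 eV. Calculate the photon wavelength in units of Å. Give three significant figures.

Convert to SI: E = 2.2 eV = 3.5248e-19 J.
For a photon λ = hc/E, so λ = 5.636e-7 m.
Converting to Å: λ = 5636 Å ≈ 5640 Å.

5640 Å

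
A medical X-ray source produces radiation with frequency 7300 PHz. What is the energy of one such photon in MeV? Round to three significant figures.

In SI units: f = 7300 PHz = 7.30e18 Hz.
Since E = hf for a photon, E = 4.837e-15 J.
Converting to MeV: E = 0.03019 MeV ≈ 0.0302 MeV.

0.0302 MeV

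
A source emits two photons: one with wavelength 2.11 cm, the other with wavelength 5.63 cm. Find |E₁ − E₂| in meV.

0.0367 meV

Using E = hc/λ: E₁ = 9.414·10^-24 J, E₂ = 3.528·10^-24 J.
|ΔE| = |9.414·10^-24 − 3.528·10^-24| = 5.89·10^-24 J = 0.0367 meV.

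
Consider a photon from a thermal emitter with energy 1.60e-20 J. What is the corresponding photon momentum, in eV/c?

(c = 2.99792458e8 m/s, 1 eV = 1.602176634e-19 J.)
Apply p = E/c: p = 5.337e-29 kg·m/s.
Converting to eV/c: p = 0.09986 eV/c ≈ 0.0999 eV/c.

0.0999 eV/c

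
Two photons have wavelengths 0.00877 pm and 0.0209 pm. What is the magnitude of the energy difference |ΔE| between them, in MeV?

Using E = hc/λ: E₁ = 2.265e-11 J, E₂ = 9.505e-12 J.
|ΔE| = |2.265e-11 − 9.505e-12| = 1.31e-11 J = 82.1 MeV.

82.1 MeV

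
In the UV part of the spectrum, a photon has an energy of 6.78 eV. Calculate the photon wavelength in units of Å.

1830 Å

Use h = 6.62607015e-34 J·s, c = 2.99792458e8 m/s, 1 eV = 1.602176634e-19 J.
Convert to SI: E = 6.78 eV = 1.0863e-18 J.
Apply λ = hc/E: λ = 1.829e-7 m.
Converting to Å: λ = 1829 Å ≈ 1830 Å.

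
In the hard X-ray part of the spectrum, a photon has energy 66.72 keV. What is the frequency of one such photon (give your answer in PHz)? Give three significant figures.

(h = 6.62607015 × 10^-34 J·s, 1 eV = 1.602176634 × 10^-19 J.)
Convert to SI: E = 66.72 keV = 1.0690 × 10^-14 J.
The photon relation is f = E/h, giving f = 1.613 × 10^19 Hz.
Converting to PHz: f = 16130 PHz ≈ 1.61 × 10^4 PHz.

1.61 × 10^4 PHz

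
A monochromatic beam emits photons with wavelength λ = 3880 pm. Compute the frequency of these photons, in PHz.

Take c = 2.99792458 × 10^8 m/s.
Convert to SI: λ = 3880 pm = 3.88 × 10^-9 m.
The photon relation is f = c/λ, giving f = 7.727 × 10^16 Hz.
Converting to PHz: f = 77.27 PHz ≈ 77.3 PHz.

77.3 PHz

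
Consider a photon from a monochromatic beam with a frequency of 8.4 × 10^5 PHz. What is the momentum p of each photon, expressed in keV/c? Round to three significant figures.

In SI units: f = 8.4 × 10^5 PHz = 8.4 × 10^20 Hz.
Since p = hf/c for a photon, p = 1.857 × 10^-21 kg·m/s.
Converting to keV/c: p = 3474 keV/c ≈ 3470 keV/c.

3470 keV/c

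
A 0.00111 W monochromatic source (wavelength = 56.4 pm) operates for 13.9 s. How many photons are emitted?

Total energy: E_total = P·t = 0.00111 × 13.9 = 0.01543 J.
Per-photon energy: E = 3.522e-15 J.
N = E_total / E_photon = 4.38e12.

4.38e12 photons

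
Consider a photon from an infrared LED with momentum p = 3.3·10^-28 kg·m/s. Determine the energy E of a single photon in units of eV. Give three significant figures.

The photon relation is E = pc, giving E = 9.893·10^-20 J.
Converting to eV: E = 0.6175 eV ≈ 0.617 eV.

0.617 eV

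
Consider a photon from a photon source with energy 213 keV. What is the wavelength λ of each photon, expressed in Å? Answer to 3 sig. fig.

Use h = 6.62607015 × 10^-34 J·s, c = 2.99792458 × 10^8 m/s, 1 eV = 1.602176634 × 10^-19 J.
First convert: E = 213 keV = 3.4126 × 10^-14 J.
Since λ = hc/E for a photon, λ = 5.821 × 10^-12 m.
Converting to Å: λ = 0.05821 Å ≈ 0.0582 Å.

0.0582 Å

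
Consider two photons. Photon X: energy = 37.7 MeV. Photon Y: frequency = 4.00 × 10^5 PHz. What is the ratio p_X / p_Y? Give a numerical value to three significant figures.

22.8

p_X = 2.015 × 10^-20 kg·m/s (from energy = 37.7 MeV, via p = E/c).
p_Y = 8.841 × 10^-22 kg·m/s (from frequency = 4.00 × 10^5 PHz, via p = hf/c).
Ratio = 2.015 × 10^-20 / 8.841 × 10^-22 = 22.8.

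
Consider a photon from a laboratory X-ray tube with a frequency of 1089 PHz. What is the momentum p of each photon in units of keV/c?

4.50 keV/c

Use h = 6.62607015e-34 J·s, c = 2.99792458e8 m/s, 1 eV = 1.602176634e-19 J.
Convert to SI: f = 1089 PHz = 1.089e18 Hz.
For a photon p = hf/c, so p = 2.407e-24 kg·m/s.
Converting to keV/c: p = 4.504 keV/c ≈ 4.50 keV/c.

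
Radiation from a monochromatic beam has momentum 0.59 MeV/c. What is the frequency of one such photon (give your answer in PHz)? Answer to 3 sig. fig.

(h = 6.62607015e-34 J·s, c = 2.99792458e8 m/s, 1 eV = 1.602176634e-19 J.)
First convert: p = 0.59 MeV/c = 3.1531e-22 kg·m/s.
For a photon f = pc/h, so f = 1.427e20 Hz.
Converting to PHz: f = 142700 PHz ≈ 1.43e5 PHz.

1.43e5 PHz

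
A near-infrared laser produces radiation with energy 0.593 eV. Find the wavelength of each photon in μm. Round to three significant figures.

2.09 μm

(h = 6.62607015e-34 J·s, c = 2.99792458e8 m/s, 1 eV = 1.602176634e-19 J.)
First convert: E = 0.593 eV = 9.5009e-20 J.
The photon relation is λ = hc/E, giving λ = 2.091e-6 m.
Converting to μm: λ = 2.091 μm ≈ 2.09 μm.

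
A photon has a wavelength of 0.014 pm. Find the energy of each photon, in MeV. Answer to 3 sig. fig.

88.6 MeV

First convert: λ = 0.014 pm = 1.4 × 10^-14 m.
Since E = hc/λ for a photon, E = 1.419 × 10^-11 J.
Converting to MeV: E = 88.56 MeV ≈ 88.6 MeV.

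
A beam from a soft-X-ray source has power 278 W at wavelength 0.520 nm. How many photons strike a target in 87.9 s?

Total energy: E_total = P·t = 278 × 87.9 = 24440 J.
Per-photon energy: E = 3.820e-16 J.
N = E_total / E_photon = 6.40e19.

6.40e19 photons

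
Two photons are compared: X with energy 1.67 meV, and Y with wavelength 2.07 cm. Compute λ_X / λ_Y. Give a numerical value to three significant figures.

λ_X = 7.424e-4 m (from energy = 1.67 meV, via λ = hc/E).
λ_Y = 0.02070 m (from wavelength = 2.07 cm, via λ given directly).
Ratio = 7.424e-4 / 0.02070 = 0.0359.

0.0359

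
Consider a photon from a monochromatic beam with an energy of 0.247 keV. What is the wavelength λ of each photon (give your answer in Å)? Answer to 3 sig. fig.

Use h = 6.62607015 × 10^-34 J·s, c = 2.99792458 × 10^8 m/s, 1 eV = 1.602176634 × 10^-19 J.
First convert: E = 0.247 keV = 3.9574 × 10^-17 J.
Since λ = hc/E for a photon, λ = 5.020 × 10^-9 m.
Converting to Å: λ = 50.20 Å ≈ 50.2 Å.

50.2 Å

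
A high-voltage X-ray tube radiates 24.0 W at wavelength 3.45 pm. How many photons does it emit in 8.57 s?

3.57 × 10^15 photons

Total energy: E_total = P·t = 24.0 × 8.57 = 205.7 J.
Per-photon energy: E = 5.758 × 10^-14 J.
N = E_total / E_photon = 3.57 × 10^15.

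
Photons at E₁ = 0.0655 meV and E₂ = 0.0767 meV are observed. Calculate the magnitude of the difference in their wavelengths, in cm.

Using λ = hc/E: λ₁ = 0.01893 m, λ₂ = 0.01616 m.
|Δλ| = |0.01893 − 0.01616| = 0.00276 m = 0.276 cm.

0.276 cm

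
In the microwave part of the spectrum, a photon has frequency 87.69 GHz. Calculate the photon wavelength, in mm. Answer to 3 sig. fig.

Use c = 2.99792458 × 10^8 m/s.
First convert: f = 87.69 GHz = 8.769 × 10^10 Hz.
Apply λ = c/f: λ = 0.003419 m.
Converting to mm: λ = 3.419 mm ≈ 3.42 mm.

3.42 mm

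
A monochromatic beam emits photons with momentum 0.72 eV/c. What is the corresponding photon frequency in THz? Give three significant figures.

(h = 6.62607015·10^-34 J·s, c = 2.99792458·10^8 m/s, 1 eV = 1.602176634·10^-19 J.)
In SI units: p = 0.72 eV/c = 3.8479·10^-28 kg·m/s.
The photon relation is f = pc/h, giving f = 1.741·10^14 Hz.
Converting to THz: f = 174.1 THz ≈ 174 THz.

174 THz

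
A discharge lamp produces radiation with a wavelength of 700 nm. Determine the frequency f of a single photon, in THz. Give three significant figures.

428 THz

In SI units: λ = 700 nm = 7.0·10^-7 m.
Since f = c/λ for a photon, f = 4.283·10^14 Hz.
Converting to THz: f = 428.3 THz ≈ 428 THz.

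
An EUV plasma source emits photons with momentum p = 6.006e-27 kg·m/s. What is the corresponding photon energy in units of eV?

11.2 eV

Use c = 2.99792458e8 m/s, 1 eV = 1.602176634e-19 J.
Apply E = pc: E = 1.801e-18 J.
Converting to eV: E = 11.24 eV ≈ 11.2 eV.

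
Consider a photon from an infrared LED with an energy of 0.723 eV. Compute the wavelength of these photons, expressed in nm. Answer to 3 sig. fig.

In SI units: E = 0.723 eV = 1.1584 × 10^-19 J.
Since λ = hc/E for a photon, λ = 1.715 × 10^-6 m.
Converting to nm: λ = 1715 nm ≈ 1710 nm.

1710 nm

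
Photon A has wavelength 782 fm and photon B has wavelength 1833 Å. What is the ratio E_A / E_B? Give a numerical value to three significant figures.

2.34 × 10^5

E_A = 2.540 × 10^-13 J (from wavelength = 782 fm, via E = hc/λ).
E_B = 1.084 × 10^-18 J (from wavelength = 1833 Å, via E = hc/λ).
Ratio = 2.540 × 10^-13 / 1.084 × 10^-18 = 2.34 × 10^5.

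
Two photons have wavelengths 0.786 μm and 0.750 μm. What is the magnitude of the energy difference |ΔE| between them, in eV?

0.0757 eV

Using E = hc/λ: E₁ = 2.527 × 10^-19 J, E₂ = 2.649 × 10^-19 J.
|ΔE| = |2.527 × 10^-19 − 2.649 × 10^-19| = 1.21 × 10^-20 J = 0.0757 eV.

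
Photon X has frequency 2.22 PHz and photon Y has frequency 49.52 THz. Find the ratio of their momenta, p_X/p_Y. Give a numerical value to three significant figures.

44.8

p_X = 4.907e-27 kg·m/s (from frequency = 2.22 PHz, via p = hf/c).
p_Y = 1.095e-28 kg·m/s (from frequency = 49.52 THz, via p = hf/c).
Ratio = 4.907e-27 / 1.095e-28 = 44.8.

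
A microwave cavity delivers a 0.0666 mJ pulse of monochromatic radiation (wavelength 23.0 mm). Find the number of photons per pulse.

Per-photon energy: E = 8.637e-24 J (from wavelength = 23.0 mm).
N = E_total / E_photon = 6.66e-5 J / 8.637e-24 J = 7.71e18.

7.71e18 photons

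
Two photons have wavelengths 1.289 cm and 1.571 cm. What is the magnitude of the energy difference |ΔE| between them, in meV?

0.0173 meV

Using E = hc/λ: E₁ = 1.5411 × 10^-23 J, E₂ = 1.2644 × 10^-23 J.
|ΔE| = |1.5411 × 10^-23 − 1.2644 × 10^-23| = 2.77 × 10^-24 J = 0.0173 meV.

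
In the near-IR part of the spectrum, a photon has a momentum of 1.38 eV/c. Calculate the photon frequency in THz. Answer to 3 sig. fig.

Take h = 6.62607015·10^-34 J·s, c = 2.99792458·10^8 m/s, 1 eV = 1.602176634·10^-19 J.
In SI units: p = 1.38 eV/c = 7.3751·10^-28 kg·m/s.
Since f = pc/h for a photon, f = 3.337·10^14 Hz.
Converting to THz: f = 333.7 THz ≈ 334 THz.

334 THz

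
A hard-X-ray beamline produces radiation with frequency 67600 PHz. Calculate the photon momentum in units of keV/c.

Use h = 6.62607015 × 10^-34 J·s, c = 2.99792458 × 10^8 m/s, 1 eV = 1.602176634 × 10^-19 J.
First convert: f = 67600 PHz = 6.76 × 10^19 Hz.
Apply p = hf/c: p = 1.494 × 10^-22 kg·m/s.
Converting to keV/c: p = 279.6 keV/c ≈ 280 keV/c.

280 keV/c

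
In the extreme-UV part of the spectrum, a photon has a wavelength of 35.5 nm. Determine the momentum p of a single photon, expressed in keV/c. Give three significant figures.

Take h = 6.62607015e-34 J·s, c = 2.99792458e8 m/s, 1 eV = 1.602176634e-19 J.
Convert to SI: λ = 35.5 nm = 3.55e-8 m.
For a photon p = h/λ, so p = 1.866e-26 kg·m/s.
Converting to keV/c: p = 0.03493 keV/c ≈ 0.0349 keV/c.

0.0349 keV/c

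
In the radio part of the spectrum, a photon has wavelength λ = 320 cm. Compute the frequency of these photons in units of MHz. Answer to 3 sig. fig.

Convert to SI: λ = 320 cm = 3.2 m.
For a photon f = c/λ, so f = 9.369e7 Hz.
Converting to MHz: f = 93.69 MHz ≈ 93.7 MHz.

93.7 MHz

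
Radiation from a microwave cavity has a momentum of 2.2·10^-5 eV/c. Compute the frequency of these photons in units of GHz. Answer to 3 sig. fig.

Use h = 6.62607015·10^-34 J·s, c = 2.99792458·10^8 m/s, 1 eV = 1.602176634·10^-19 J.
In SI units: p = 2.2·10^-5 eV/c = 1.1757·10^-32 kg·m/s.
Apply f = pc/h: f = 5.320·10^9 Hz.
Converting to GHz: f = 5.320 GHz ≈ 5.32 GHz.

5.32 GHz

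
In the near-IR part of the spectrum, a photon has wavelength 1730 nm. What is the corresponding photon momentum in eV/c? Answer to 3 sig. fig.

(h = 6.62607015·10^-34 J·s, c = 2.99792458·10^8 m/s, 1 eV = 1.602176634·10^-19 J.)
In SI units: λ = 1730 nm = 1.73·10^-6 m.
The photon relation is p = h/λ, giving p = 3.830·10^-28 kg·m/s.
Converting to eV/c: p = 0.7167 eV/c ≈ 0.717 eV/c.

0.717 eV/c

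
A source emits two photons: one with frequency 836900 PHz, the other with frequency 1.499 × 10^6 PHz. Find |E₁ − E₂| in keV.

Using E = hf: E₁ = 5.5454 × 10^-13 J, E₂ = 9.9325 × 10^-13 J.
|ΔE| = |5.5454 × 10^-13 − 9.9325 × 10^-13| = 4.39 × 10^-13 J = 2740 keV.

2740 keV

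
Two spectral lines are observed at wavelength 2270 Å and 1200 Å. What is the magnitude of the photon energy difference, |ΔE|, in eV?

Using E = hc/λ: E₁ = 8.751 × 10^-19 J, E₂ = 1.655 × 10^-18 J.
|ΔE| = |8.751 × 10^-19 − 1.655 × 10^-18| = 7.80 × 10^-19 J = 4.87 eV.

4.87 eV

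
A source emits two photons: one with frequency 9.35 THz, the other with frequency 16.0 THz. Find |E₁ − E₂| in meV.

Using E = hf: E₁ = 6.195·10^-21 J, E₂ = 1.060·10^-20 J.
|ΔE| = |6.195·10^-21 − 1.060·10^-20| = 4.41·10^-21 J = 27.5 meV.

27.5 meV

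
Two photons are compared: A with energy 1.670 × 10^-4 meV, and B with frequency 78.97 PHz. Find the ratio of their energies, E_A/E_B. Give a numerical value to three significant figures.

E_A = 2.676 × 10^-26 J (from energy = 1.670 × 10^-4 meV, via E given directly).
E_B = 5.233 × 10^-17 J (from frequency = 78.97 PHz, via E = hf).
Ratio = 2.676 × 10^-26 / 5.233 × 10^-17 = 5.11 × 10^-10.

5.11 × 10^-10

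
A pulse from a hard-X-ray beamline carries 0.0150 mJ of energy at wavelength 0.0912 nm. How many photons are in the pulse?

6.89e9 photons

Per-photon energy: E = 2.178e-15 J (from wavelength = 0.0912 nm).
N = E_total / E_photon = 1.50e-5 J / 2.178e-15 J = 6.89e9.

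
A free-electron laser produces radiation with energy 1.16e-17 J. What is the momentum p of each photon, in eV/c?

72.4 eV/c

For a photon p = E/c, so p = 3.869e-26 kg·m/s.
Converting to eV/c: p = 72.40 eV/c ≈ 72.4 eV/c.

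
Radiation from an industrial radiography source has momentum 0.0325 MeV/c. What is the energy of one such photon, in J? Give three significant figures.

5.21·10^-15 J

First convert: p = 0.0325 MeV/c = 1.7369·10^-23 kg·m/s.
Since E = pc for a photon, E = 5.207·10^-15 J.
So E ≈ 5.21·10^-15 J.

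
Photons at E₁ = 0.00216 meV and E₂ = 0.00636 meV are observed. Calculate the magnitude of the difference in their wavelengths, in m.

Using λ = hc/E: λ₁ = 0.5740 m, λ₂ = 0.1949 m.
|Δλ| = |0.5740 − 0.1949| = 0.379 m.

0.379 m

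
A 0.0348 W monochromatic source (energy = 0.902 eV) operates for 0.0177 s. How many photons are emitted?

4.26e15 photons

Total energy: E_total = P·t = 0.0348 × 0.0177 = 6.160e-4 J.
Per-photon energy: E = 1.445e-19 J.
N = E_total / E_photon = 4.26e15.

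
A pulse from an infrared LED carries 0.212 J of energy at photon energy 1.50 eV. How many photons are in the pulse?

Per-photon energy: E = 2.403 × 10^-19 J (from energy = 1.50 eV).
N = E_total / E_photon = 0.212 J / 2.403 × 10^-19 J = 8.82 × 10^17.

8.82 × 10^17 photons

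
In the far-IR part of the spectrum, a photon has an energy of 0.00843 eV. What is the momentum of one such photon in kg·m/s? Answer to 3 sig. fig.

Take c = 2.99792458 × 10^8 m/s, 1 eV = 1.602176634 × 10^-19 J.
In SI units: E = 0.00843 eV = 1.3506 × 10^-21 J.
Since p = E/c for a photon, p = 4.505 × 10^-30 kg·m/s.
So p ≈ 4.51 × 10^-30 kg·m/s.

4.51 × 10^-30 kg·m/s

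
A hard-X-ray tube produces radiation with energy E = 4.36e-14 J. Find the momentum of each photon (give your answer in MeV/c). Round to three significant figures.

0.272 MeV/c

For a photon p = E/c, so p = 1.454e-22 kg·m/s.
Converting to MeV/c: p = 0.2721 MeV/c ≈ 0.272 MeV/c.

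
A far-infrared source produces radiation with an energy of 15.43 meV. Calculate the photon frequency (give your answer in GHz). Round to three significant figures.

3730 GHz

Convert to SI: E = 15.43 meV = 2.4722 × 10^-21 J.
Since f = E/h for a photon, f = 3.731 × 10^12 Hz.
Converting to GHz: f = 3731 GHz ≈ 3730 GHz.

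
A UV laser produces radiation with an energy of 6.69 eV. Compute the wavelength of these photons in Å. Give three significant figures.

Take h = 6.62607015e-34 J·s, c = 2.99792458e8 m/s, 1 eV = 1.602176634e-19 J.
In SI units: E = 6.69 eV = 1.0719e-18 J.
Apply λ = hc/E: λ = 1.853e-7 m.
Converting to Å: λ = 1853 Å ≈ 1850 Å.

1850 Å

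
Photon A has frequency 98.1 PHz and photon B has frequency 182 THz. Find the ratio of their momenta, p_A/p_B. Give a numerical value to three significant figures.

p_A = 2.168e-25 kg·m/s (from frequency = 98.1 PHz, via p = hf/c).
p_B = 4.023e-28 kg·m/s (from frequency = 182 THz, via p = hf/c).
Ratio = 2.168e-25 / 4.023e-28 = 539.

539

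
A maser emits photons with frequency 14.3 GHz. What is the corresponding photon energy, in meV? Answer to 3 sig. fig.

Take h = 6.62607015e-34 J·s, 1 eV = 1.602176634e-19 J.
First convert: f = 14.3 GHz = 1.43e10 Hz.
Since E = hf for a photon, E = 9.475e-24 J.
Converting to meV: E = 0.05914 meV ≈ 0.0591 meV.

0.0591 meV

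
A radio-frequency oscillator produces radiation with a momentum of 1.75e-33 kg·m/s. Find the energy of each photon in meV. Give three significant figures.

The photon relation is E = pc, giving E = 5.246e-25 J.
Converting to meV: E = 0.003275 meV ≈ 3.27e-3 meV.

3.27e-3 meV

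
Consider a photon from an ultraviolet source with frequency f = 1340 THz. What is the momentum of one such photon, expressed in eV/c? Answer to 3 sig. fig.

Convert to SI: f = 1340 THz = 1.34e15 Hz.
Since p = hf/c for a photon, p = 2.962e-27 kg·m/s.
Converting to eV/c: p = 5.542 eV/c ≈ 5.54 eV/c.

5.54 eV/c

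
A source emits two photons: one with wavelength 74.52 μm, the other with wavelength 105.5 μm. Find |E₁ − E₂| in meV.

4.89 meV

Using E = hc/λ: E₁ = 2.6657 × 10^-21 J, E₂ = 1.8829 × 10^-21 J.
|ΔE| = |2.6657 × 10^-21 − 1.8829 × 10^-21| = 7.83 × 10^-22 J = 4.89 meV.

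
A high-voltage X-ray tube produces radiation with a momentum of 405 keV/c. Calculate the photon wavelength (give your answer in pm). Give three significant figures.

3.06 pm

Convert to SI: p = 405 keV/c = 2.1644 × 10^-22 kg·m/s.
Apply λ = h/p: λ = 3.061 × 10^-12 m.
Converting to pm: λ = 3.061 pm ≈ 3.06 pm.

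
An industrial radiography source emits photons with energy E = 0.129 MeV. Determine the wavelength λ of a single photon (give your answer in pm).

9.61 pm

Use h = 6.62607015 × 10^-34 J·s, c = 2.99792458 × 10^8 m/s, 1 eV = 1.602176634 × 10^-19 J.
In SI units: E = 0.129 MeV = 2.0668 × 10^-14 J.
Apply λ = hc/E: λ = 9.611 × 10^-12 m.
Converting to pm: λ = 9.611 pm ≈ 9.61 pm.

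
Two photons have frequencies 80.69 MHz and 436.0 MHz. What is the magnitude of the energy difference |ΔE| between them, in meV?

1.47 × 10^-3 meV

Using E = hf: E₁ = 5.3466 × 10^-26 J, E₂ = 2.8890 × 10^-25 J.
|ΔE| = |5.3466 × 10^-26 − 2.8890 × 10^-25| = 2.35 × 10^-25 J = 1.47 × 10^-3 meV.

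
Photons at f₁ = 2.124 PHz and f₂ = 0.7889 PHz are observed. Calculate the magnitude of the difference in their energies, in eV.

Using E = hf: E₁ = 1.4074·10^-18 J, E₂ = 5.2273·10^-19 J.
|ΔE| = |1.4074·10^-18 − 5.2273·10^-19| = 8.85·10^-19 J = 5.52 eV.

5.52 eV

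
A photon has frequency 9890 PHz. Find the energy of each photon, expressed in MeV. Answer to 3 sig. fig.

0.0409 MeV

First convert: f = 9890 PHz = 9.89 × 10^18 Hz.
The photon relation is E = hf, giving E = 6.553 × 10^-15 J.
Converting to MeV: E = 0.04090 MeV ≈ 0.0409 MeV.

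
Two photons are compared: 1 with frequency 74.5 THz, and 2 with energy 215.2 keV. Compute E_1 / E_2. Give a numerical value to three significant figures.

1.43e-6

E_1 = 4.936e-20 J (from frequency = 74.5 THz, via E = hf).
E_2 = 3.448e-14 J (from energy = 215.2 keV, via E given directly).
Ratio = 4.936e-20 / 3.448e-14 = 1.43e-6.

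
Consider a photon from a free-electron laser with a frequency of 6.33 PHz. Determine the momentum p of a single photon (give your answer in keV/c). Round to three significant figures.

0.0262 keV/c

Use h = 6.62607015·10^-34 J·s, c = 2.99792458·10^8 m/s, 1 eV = 1.602176634·10^-19 J.
First convert: f = 6.33 PHz = 6.33·10^15 Hz.
Apply p = hf/c: p = 1.399·10^-26 kg·m/s.
Converting to keV/c: p = 0.02618 keV/c ≈ 0.0262 keV/c.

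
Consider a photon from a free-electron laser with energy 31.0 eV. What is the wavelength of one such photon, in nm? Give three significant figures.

40.0 nm

(h = 6.62607015e-34 J·s, c = 2.99792458e8 m/s, 1 eV = 1.602176634e-19 J.)
Convert to SI: E = 31.0 eV = 4.9667e-18 J.
For a photon λ = hc/E, so λ = 3.999e-8 m.
Converting to nm: λ = 39.99 nm ≈ 40.0 nm.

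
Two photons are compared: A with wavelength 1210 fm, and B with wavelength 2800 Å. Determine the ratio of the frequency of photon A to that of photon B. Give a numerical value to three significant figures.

f_A = 2.478·10^20 Hz (from wavelength = 1210 fm, via f = c/λ).
f_B = 1.071·10^15 Hz (from wavelength = 2800 Å, via f = c/λ).
Ratio = 2.478·10^20 / 1.071·10^15 = 2.31·10^5.

2.31·10^5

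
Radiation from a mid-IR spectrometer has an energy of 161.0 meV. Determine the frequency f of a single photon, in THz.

In SI units: E = 161.0 meV = 2.5795e-20 J.
Since f = E/h for a photon, f = 3.893e13 Hz.
Converting to THz: f = 38.93 THz ≈ 38.9 THz.

38.9 THz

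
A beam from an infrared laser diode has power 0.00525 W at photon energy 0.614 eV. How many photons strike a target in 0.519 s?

2.77e16 photons

Total energy: E_total = P·t = 0.00525 × 0.519 = 0.002725 J.
Per-photon energy: E = 9.837e-20 J.
N = E_total / E_photon = 2.77e16.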